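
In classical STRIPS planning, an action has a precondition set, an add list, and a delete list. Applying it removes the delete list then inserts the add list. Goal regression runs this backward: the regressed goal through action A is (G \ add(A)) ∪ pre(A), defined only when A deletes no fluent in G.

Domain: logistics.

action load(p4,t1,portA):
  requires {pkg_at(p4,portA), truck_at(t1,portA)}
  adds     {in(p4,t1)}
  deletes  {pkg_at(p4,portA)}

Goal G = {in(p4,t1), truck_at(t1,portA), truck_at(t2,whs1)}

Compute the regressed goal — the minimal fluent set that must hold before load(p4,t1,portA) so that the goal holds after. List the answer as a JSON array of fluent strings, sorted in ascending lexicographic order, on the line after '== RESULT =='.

Regress:
  G ∩ del = {}  (empty — regression defined)
  G \ add = {in(p4,t1), truck_at(t1,portA), truck_at(t2,whs1)} \ {in(p4,t1)} = {truck_at(t1,portA), truck_at(t2,whs1)}
  ∪ pre   = {truck_at(t1,portA), truck_at(t2,whs1)} ∪ {pkg_at(p4,portA), truck_at(t1,portA)}
          = {pkg_at(p4,portA), truck_at(t1,portA), truck_at(t2,whs1)}

== RESULT ==
["pkg_at(p4,portA)", "truck_at(t1,portA)", "truck_at(t2,whs1)"]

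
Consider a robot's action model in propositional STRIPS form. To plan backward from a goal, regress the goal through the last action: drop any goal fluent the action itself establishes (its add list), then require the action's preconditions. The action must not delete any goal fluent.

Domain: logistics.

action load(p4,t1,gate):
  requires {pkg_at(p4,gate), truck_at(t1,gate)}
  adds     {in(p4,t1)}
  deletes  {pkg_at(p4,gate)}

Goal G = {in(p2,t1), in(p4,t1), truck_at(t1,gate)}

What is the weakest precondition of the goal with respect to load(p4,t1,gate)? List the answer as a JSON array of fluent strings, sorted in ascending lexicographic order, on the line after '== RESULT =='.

Compute (G \ add) ∪ pre:
  G ∩ del = {}  (empty — regression defined)
  G \ add = {in(p2,t1), in(p4,t1), truck_at(t1,gate)} \ {in(p4,t1)} = {in(p2,t1), truck_at(t1,gate)}
  ∪ pre   = {in(p2,t1), truck_at(t1,gate)} ∪ {pkg_at(p4,gate), truck_at(t1,gate)}
          = {in(p2,t1), pkg_at(p4,gate), truck_at(t1,gate)}

== RESULT ==
["in(p2,t1)", "pkg_at(p4,gate)", "truck_at(t1,gate)"]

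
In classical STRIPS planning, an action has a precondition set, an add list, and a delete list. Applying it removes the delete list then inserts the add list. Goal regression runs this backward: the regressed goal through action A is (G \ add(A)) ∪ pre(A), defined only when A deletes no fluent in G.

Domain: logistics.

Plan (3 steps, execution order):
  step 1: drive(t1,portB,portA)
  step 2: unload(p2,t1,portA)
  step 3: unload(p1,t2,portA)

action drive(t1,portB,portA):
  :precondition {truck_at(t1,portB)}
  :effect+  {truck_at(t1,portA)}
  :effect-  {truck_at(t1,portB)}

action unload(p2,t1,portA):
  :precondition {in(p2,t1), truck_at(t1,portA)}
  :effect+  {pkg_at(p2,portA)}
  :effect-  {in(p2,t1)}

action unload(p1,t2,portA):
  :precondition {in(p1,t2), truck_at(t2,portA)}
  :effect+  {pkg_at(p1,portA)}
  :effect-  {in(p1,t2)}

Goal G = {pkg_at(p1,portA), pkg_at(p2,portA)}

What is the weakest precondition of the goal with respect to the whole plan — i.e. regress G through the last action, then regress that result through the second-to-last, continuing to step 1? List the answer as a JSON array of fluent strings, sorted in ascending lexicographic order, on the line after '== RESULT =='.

Regress step by step:
  through step 3 (unload(p1,t2,portA)): drop {pkg_at(p1,portA)}, keep {pkg_at(p2,portA)}, require {in(p1,t2), truck_at(t2,portA)}
    → {in(p1,t2), pkg_at(p2,portA), truck_at(t2,portA)}
  through step 2 (unload(p2,t1,portA)): drop {pkg_at(p2,portA)}, keep {in(p1,t2), truck_at(t2,portA)}, require {in(p2,t1), truck_at(t1,portA)}
    → {in(p1,t2), in(p2,t1), truck_at(t1,portA), truck_at(t2,portA)}
  through step 1 (drive(t1,portB,portA)): drop {truck_at(t1,portA)}, keep {in(p1,t2), in(p2,t1), truck_at(t2,portA)}, require {truck_at(t1,portB)}
    → {in(p1,t2), in(p2,t1), truck_at(t1,portB), truck_at(t2,portA)}

== RESULT ==
["in(p1,t2)", "in(p2,t1)", "truck_at(t1,portB)", "truck_at(t2,portA)"]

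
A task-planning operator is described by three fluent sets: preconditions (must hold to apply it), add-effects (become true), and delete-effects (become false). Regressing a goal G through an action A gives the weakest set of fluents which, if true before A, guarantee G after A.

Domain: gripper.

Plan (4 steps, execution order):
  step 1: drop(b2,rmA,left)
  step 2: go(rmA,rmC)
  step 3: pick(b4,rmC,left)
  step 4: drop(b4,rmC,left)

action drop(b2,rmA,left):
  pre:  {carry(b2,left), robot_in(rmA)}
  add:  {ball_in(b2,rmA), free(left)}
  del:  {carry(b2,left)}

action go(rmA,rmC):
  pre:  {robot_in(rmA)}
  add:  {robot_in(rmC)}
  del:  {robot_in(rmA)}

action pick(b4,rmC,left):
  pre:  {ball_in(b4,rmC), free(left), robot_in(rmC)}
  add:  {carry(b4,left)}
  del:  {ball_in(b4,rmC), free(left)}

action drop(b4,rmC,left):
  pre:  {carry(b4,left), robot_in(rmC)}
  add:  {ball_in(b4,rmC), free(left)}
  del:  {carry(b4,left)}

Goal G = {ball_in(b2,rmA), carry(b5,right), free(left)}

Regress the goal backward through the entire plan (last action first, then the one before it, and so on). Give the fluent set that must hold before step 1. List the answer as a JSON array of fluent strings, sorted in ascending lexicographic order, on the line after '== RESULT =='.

Regress step by step:
  through step 4 (drop(b4,rmC,left)): drop {free(left)}, keep {ball_in(b2,rmA), carry(b5,right)}, require {carry(b4,left), robot_in(rmC)}
    → {ball_in(b2,rmA), carry(b4,left), carry(b5,right), robot_in(rmC)}
  through step 3 (pick(b4,rmC,left)): drop {carry(b4,left)}, keep {ball_in(b2,rmA), carry(b5,right), robot_in(rmC)}, require {ball_in(b4,rmC), free(left), robot_in(rmC)}
    → {ball_in(b2,rmA), ball_in(b4,rmC), carry(b5,right), free(left), robot_in(rmC)}
  through step 2 (go(rmA,rmC)): drop {robot_in(rmC)}, keep {ball_in(b2,rmA), ball_in(b4,rmC), carry(b5,right), free(left)}, require {robot_in(rmA)}
    → {ball_in(b2,rmA), ball_in(b4,rmC), carry(b5,right), free(left), robot_in(rmA)}
  through step 1 (drop(b2,rmA,left)): drop {ball_in(b2,rmA), free(left)}, keep {ball_in(b4,rmC), carry(b5,right), robot_in(rmA)}, require {carry(b2,left), robot_in(rmA)}
    → {ball_in(b4,rmC), carry(b2,left), carry(b5,right), robot_in(rmA)}

== RESULT ==
["ball_in(b4,rmC)", "carry(b2,left)", "carry(b5,right)", "robot_in(rmA)"]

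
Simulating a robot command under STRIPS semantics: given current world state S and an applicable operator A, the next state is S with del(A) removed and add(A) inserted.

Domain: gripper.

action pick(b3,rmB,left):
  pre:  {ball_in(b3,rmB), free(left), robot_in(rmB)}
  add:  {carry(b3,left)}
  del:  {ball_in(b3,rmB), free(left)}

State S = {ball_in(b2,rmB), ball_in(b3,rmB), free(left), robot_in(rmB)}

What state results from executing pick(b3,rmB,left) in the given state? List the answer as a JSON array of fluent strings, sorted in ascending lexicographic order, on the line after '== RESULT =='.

Progress:
  pre ⊆ S: {ball_in(b3,rmB), free(left), robot_in(rmB)} ⊆ S  — applicable
  S \ del = {ball_in(b2,rmB), robot_in(rmB)}
  ∪ add   = {ball_in(b2,rmB), carry(b3,left), robot_in(rmB)}

== RESULT ==
["ball_in(b2,rmB)", "carry(b3,left)", "robot_in(rmB)"]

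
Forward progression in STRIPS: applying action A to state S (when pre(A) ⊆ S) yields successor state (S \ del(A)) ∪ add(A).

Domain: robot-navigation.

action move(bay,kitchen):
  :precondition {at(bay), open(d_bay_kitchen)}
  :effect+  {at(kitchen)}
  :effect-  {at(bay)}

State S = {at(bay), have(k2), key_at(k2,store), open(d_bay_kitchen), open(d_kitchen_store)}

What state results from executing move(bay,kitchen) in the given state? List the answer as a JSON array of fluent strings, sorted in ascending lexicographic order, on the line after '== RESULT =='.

Compute (S \ del) ∪ add:
  pre ⊆ S: {at(bay), open(d_bay_kitchen)} ⊆ S  — applicable
  S \ del = {have(k2), key_at(k2,store), open(d_bay_kitchen), open(d_kitchen_store)}
  ∪ add   = {at(kitchen), have(k2), key_at(k2,store), open(d_bay_kitchen), open(d_kitchen_store)}

== RESULT ==
["at(kitchen)", "have(k2)", "key_at(k2,store)", "open(d_bay_kitchen)", "open(d_kitchen_store)"]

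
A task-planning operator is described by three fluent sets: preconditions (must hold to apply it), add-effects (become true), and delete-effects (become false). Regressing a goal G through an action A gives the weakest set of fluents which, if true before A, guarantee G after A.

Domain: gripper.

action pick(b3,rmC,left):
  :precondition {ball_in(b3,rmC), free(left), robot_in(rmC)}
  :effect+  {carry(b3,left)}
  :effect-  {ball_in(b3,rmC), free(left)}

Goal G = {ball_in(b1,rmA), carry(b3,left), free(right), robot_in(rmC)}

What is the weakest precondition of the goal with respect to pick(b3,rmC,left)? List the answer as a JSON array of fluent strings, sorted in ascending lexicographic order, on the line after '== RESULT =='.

Compute (G \ add) ∪ pre:
  G ∩ del = {}  (empty — regression defined)
  G \ add = {ball_in(b1,rmA), carry(b3,left), free(right), robot_in(rmC)} \ {carry(b3,left)} = {ball_in(b1,rmA), free(right), robot_in(rmC)}
  ∪ pre   = {ball_in(b1,rmA), free(right), robot_in(rmC)} ∪ {ball_in(b3,rmC), free(left), robot_in(rmC)}
          = {ball_in(b1,rmA), ball_in(b3,rmC), free(left), free(right), robot_in(rmC)}

== RESULT ==
["ball_in(b1,rmA)", "ball_in(b3,rmC)", "free(left)", "free(right)", "robot_in(rmC)"]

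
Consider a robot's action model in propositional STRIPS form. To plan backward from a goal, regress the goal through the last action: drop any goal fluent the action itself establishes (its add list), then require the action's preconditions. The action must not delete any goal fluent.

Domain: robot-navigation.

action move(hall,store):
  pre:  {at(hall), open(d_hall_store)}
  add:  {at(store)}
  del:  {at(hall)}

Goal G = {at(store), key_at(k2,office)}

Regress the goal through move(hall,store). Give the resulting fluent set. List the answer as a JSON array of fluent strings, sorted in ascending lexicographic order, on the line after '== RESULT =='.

Regress:
  G ∩ del = {}  (empty — regression defined)
  G \ add = {at(store), key_at(k2,office)} \ {at(store)} = {key_at(k2,office)}
  ∪ pre   = {key_at(k2,office)} ∪ {at(hall), open(d_hall_store)}
          = {at(hall), key_at(k2,office), open(d_hall_store)}

== RESULT ==
["at(hall)", "key_at(k2,office)", "open(d_hall_store)"]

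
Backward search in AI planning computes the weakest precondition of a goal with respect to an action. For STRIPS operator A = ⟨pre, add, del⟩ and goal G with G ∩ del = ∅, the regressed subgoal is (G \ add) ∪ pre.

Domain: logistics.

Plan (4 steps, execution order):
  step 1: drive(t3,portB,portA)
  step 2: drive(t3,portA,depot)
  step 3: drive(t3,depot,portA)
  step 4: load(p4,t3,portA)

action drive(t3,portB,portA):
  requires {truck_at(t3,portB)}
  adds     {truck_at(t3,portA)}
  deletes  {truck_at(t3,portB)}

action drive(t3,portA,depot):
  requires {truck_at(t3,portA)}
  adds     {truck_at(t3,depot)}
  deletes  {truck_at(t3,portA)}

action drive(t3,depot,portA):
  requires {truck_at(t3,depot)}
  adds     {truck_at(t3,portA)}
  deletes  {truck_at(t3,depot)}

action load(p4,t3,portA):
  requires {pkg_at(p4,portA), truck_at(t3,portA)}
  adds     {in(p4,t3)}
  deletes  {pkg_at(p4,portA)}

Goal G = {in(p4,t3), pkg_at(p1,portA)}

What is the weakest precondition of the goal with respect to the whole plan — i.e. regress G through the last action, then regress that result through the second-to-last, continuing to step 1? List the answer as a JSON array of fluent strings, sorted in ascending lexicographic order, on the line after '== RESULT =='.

Regress step by step:
  through step 4 (load(p4,t3,portA)): drop {in(p4,t3)}, keep {pkg_at(p1,portA)}, require {pkg_at(p4,portA), truck_at(t3,portA)}
    → {pkg_at(p1,portA), pkg_at(p4,portA), truck_at(t3,portA)}
  through step 3 (drive(t3,depot,portA)): drop {truck_at(t3,portA)}, keep {pkg_at(p1,portA), pkg_at(p4,portA)}, require {truck_at(t3,depot)}
    → {pkg_at(p1,portA), pkg_at(p4,portA), truck_at(t3,depot)}
  through step 2 (drive(t3,portA,depot)): drop {truck_at(t3,depot)}, keep {pkg_at(p1,portA), pkg_at(p4,portA)}, require {truck_at(t3,portA)}
    → {pkg_at(p1,portA), pkg_at(p4,portA), truck_at(t3,portA)}
  through step 1 (drive(t3,portB,portA)): drop {truck_at(t3,portA)}, keep {pkg_at(p1,portA), pkg_at(p4,portA)}, require {truck_at(t3,portB)}
    → {pkg_at(p1,portA), pkg_at(p4,portA), truck_at(t3,portB)}

== RESULT ==
["pkg_at(p1,portA)", "pkg_at(p4,portA)", "truck_at(t3,portB)"]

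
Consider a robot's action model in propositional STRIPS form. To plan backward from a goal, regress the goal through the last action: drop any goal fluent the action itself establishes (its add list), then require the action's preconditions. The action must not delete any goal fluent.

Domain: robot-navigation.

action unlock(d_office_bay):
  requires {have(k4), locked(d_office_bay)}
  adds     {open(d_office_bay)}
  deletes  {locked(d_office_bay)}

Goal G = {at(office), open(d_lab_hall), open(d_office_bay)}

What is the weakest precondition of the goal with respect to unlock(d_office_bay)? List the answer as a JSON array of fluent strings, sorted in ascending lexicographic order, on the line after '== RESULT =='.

Regress:
  G ∩ del = {}  (empty — regression defined)
  G \ add = {at(office), open(d_lab_hall), open(d_office_bay)} \ {open(d_office_bay)} = {at(office), open(d_lab_hall)}
  ∪ pre   = {at(office), open(d_lab_hall)} ∪ {have(k4), locked(d_office_bay)}
          = {at(office), have(k4), locked(d_office_bay), open(d_lab_hall)}

== RESULT ==
["at(office)", "have(k4)", "locked(d_office_bay)", "open(d_lab_hall)"]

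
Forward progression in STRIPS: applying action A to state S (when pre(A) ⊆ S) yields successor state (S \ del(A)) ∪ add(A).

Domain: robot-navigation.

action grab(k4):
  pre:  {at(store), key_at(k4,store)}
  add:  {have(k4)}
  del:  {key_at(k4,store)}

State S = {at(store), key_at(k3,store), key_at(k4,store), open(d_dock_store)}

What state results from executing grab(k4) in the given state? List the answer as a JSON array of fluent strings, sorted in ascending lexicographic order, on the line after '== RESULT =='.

Compute (S \ del) ∪ add:
  pre ⊆ S: {at(store), key_at(k4,store)} ⊆ S  — applicable
  S \ del = {at(store), key_at(k3,store), open(d_dock_store)}
  ∪ add   = {at(store), have(k4), key_at(k3,store), open(d_dock_store)}

== RESULT ==
["at(store)", "have(k4)", "key_at(k3,store)", "open(d_dock_store)"]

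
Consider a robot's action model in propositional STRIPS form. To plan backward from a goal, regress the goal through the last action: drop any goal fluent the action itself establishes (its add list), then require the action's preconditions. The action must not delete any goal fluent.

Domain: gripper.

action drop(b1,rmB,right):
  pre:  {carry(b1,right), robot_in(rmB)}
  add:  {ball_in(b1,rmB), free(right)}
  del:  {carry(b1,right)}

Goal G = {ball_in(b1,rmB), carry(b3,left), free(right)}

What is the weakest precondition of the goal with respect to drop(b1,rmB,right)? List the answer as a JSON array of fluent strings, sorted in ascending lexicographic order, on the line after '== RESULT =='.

Compute (G \ add) ∪ pre:
  G ∩ del = {}  (empty — regression defined)
  G \ add = {ball_in(b1,rmB), carry(b3,left), free(right)} \ {ball_in(b1,rmB), free(right)} = {carry(b3,left)}
  ∪ pre   = {carry(b3,left)} ∪ {carry(b1,right), robot_in(rmB)}
          = {carry(b1,right), carry(b3,left), robot_in(rmB)}

== RESULT ==
["carry(b1,right)", "carry(b3,left)", "robot_in(rmB)"]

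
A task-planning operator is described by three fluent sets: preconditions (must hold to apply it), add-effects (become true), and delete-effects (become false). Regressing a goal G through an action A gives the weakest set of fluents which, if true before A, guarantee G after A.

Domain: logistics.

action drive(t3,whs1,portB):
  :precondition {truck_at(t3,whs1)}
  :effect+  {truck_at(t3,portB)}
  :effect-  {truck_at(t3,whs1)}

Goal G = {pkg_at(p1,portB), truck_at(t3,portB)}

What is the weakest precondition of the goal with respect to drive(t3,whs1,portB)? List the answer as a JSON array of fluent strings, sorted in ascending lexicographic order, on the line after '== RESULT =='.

Regress:
  G ∩ del = {}  (empty — regression defined)
  G \ add = {pkg_at(p1,portB), truck_at(t3,portB)} \ {truck_at(t3,portB)} = {pkg_at(p1,portB)}
  ∪ pre   = {pkg_at(p1,portB)} ∪ {truck_at(t3,whs1)}
          = {pkg_at(p1,portB), truck_at(t3,whs1)}

== RESULT ==
["pkg_at(p1,portB)", "truck_at(t3,whs1)"]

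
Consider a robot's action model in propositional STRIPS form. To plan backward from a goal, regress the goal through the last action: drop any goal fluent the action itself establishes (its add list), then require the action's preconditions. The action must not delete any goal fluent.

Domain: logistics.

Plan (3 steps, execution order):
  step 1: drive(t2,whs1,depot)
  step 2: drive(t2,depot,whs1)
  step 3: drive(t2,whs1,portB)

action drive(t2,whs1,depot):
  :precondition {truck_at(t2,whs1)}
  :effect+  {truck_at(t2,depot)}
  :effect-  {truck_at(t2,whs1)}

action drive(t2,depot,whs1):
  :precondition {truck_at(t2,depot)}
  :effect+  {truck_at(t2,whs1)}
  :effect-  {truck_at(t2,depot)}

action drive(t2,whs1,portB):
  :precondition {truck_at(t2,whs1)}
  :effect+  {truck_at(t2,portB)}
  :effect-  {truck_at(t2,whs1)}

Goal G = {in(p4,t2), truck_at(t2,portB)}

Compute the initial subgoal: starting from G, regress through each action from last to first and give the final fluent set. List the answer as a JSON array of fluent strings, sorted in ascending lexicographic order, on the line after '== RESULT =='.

Regress step by step:
  through step 3 (drive(t2,whs1,portB)): drop {truck_at(t2,portB)}, keep {in(p4,t2)}, require {truck_at(t2,whs1)}
    → {in(p4,t2), truck_at(t2,whs1)}
  through step 2 (drive(t2,depot,whs1)): drop {truck_at(t2,whs1)}, keep {in(p4,t2)}, require {truck_at(t2,depot)}
    → {in(p4,t2), truck_at(t2,depot)}
  through step 1 (drive(t2,whs1,depot)): drop {truck_at(t2,depot)}, keep {in(p4,t2)}, require {truck_at(t2,whs1)}
    → {in(p4,t2), truck_at(t2,whs1)}

== RESULT ==
["in(p4,t2)", "truck_at(t2,whs1)"]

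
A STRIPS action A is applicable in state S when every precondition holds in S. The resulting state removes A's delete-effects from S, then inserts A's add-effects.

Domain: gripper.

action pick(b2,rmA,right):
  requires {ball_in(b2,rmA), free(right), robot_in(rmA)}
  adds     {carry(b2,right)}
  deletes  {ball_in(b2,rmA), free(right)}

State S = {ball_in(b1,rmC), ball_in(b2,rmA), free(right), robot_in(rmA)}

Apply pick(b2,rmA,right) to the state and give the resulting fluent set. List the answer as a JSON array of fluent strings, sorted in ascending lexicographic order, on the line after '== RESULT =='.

Compute (S \ del) ∪ add:
  pre ⊆ S: {ball_in(b2,rmA), free(right), robot_in(rmA)} ⊆ S  — applicable
  S \ del = {ball_in(b1,rmC), robot_in(rmA)}
  ∪ add   = {ball_in(b1,rmC), carry(b2,right), robot_in(rmA)}

== RESULT ==
["ball_in(b1,rmC)", "carry(b2,right)", "robot_in(rmA)"]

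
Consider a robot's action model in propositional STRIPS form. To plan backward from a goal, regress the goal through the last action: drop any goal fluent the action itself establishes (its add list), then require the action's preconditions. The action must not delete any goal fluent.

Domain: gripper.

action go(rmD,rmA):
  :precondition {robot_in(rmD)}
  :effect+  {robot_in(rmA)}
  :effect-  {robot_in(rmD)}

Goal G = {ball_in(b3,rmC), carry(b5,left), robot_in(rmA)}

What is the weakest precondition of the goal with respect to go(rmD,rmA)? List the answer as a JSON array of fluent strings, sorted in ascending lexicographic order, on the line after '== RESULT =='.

Regress:
  G ∩ del = {}  (empty — regression defined)
  G \ add = {ball_in(b3,rmC), carry(b5,left), robot_in(rmA)} \ {robot_in(rmA)} = {ball_in(b3,rmC), carry(b5,left)}
  ∪ pre   = {ball_in(b3,rmC), carry(b5,left)} ∪ {robot_in(rmD)}
          = {ball_in(b3,rmC), carry(b5,left), robot_in(rmD)}

== RESULT ==
["ball_in(b3,rmC)", "carry(b5,left)", "robot_in(rmD)"]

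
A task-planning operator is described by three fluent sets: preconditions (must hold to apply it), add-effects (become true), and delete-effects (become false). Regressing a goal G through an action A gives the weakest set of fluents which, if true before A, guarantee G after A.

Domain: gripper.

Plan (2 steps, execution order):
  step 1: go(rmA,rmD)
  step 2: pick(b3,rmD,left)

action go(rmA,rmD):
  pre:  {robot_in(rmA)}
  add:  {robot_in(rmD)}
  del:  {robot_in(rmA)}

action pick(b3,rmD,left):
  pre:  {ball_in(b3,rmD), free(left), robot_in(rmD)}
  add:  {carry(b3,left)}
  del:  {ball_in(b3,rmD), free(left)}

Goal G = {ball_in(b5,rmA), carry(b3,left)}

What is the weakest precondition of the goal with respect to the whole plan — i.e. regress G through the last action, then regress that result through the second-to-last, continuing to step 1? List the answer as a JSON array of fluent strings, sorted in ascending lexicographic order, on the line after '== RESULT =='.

Regress step by step:
  through step 2 (pick(b3,rmD,left)): drop {carry(b3,left)}, keep {ball_in(b5,rmA)}, require {ball_in(b3,rmD), free(left), robot_in(rmD)}
    → {ball_in(b3,rmD), ball_in(b5,rmA), free(left), robot_in(rmD)}
  through step 1 (go(rmA,rmD)): drop {robot_in(rmD)}, keep {ball_in(b3,rmD), ball_in(b5,rmA), free(left)}, require {robot_in(rmA)}
    → {ball_in(b3,rmD), ball_in(b5,rmA), free(left), robot_in(rmA)}

== RESULT ==
["ball_in(b3,rmD)", "ball_in(b5,rmA)", "free(left)", "robot_in(rmA)"]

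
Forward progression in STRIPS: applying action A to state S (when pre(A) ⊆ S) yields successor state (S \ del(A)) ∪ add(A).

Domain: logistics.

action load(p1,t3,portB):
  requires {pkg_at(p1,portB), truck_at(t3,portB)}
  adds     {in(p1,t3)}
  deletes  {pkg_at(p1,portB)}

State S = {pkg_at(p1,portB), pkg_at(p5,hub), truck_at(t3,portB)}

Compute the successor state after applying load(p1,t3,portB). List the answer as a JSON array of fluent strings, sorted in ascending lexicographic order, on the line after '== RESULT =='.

Compute (S \ del) ∪ add:
  pre ⊆ S: {pkg_at(p1,portB), truck_at(t3,portB)} ⊆ S  — applicable
  S \ del = {pkg_at(p5,hub), truck_at(t3,portB)}
  ∪ add   = {in(p1,t3), pkg_at(p5,hub), truck_at(t3,portB)}

== RESULT ==
["in(p1,t3)", "pkg_at(p5,hub)", "truck_at(t3,portB)"]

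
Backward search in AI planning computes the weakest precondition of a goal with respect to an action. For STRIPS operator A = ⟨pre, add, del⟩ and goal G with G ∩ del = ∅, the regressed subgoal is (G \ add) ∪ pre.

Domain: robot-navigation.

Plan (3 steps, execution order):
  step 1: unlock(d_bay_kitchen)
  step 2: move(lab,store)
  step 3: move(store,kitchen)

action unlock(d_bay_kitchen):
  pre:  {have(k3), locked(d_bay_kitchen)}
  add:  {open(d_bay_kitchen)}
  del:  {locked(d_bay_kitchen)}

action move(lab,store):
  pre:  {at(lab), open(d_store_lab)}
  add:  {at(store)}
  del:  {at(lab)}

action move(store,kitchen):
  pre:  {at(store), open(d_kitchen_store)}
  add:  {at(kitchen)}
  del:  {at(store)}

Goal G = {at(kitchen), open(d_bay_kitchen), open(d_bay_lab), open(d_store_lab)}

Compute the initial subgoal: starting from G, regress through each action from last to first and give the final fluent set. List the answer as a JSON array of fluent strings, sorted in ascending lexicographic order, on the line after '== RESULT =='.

Regress step by step:
  through step 3 (move(store,kitchen)): drop {at(kitchen)}, keep {open(d_bay_kitchen), open(d_bay_lab), open(d_store_lab)}, require {at(store), open(d_kitchen_store)}
    → {at(store), open(d_bay_kitchen), open(d_bay_lab), open(d_kitchen_store), open(d_store_lab)}
  through step 2 (move(lab,store)): drop {at(store)}, keep {open(d_bay_kitchen), open(d_bay_lab), open(d_kitchen_store), open(d_store_lab)}, require {at(lab), open(d_store_lab)}
    → {at(lab), open(d_bay_kitchen), open(d_bay_lab), open(d_kitchen_store), open(d_store_lab)}
  through step 1 (unlock(d_bay_kitchen)): drop {open(d_bay_kitchen)}, keep {at(lab), open(d_bay_lab), open(d_kitchen_store), open(d_store_lab)}, require {have(k3), locked(d_bay_kitchen)}
    → {at(lab), have(k3), locked(d_bay_kitchen), open(d_bay_lab), open(d_kitchen_store), open(d_store_lab)}

== RESULT ==
["at(lab)", "have(k3)", "locked(d_bay_kitchen)", "open(d_bay_lab)", "open(d_kitchen_store)", "open(d_store_lab)"]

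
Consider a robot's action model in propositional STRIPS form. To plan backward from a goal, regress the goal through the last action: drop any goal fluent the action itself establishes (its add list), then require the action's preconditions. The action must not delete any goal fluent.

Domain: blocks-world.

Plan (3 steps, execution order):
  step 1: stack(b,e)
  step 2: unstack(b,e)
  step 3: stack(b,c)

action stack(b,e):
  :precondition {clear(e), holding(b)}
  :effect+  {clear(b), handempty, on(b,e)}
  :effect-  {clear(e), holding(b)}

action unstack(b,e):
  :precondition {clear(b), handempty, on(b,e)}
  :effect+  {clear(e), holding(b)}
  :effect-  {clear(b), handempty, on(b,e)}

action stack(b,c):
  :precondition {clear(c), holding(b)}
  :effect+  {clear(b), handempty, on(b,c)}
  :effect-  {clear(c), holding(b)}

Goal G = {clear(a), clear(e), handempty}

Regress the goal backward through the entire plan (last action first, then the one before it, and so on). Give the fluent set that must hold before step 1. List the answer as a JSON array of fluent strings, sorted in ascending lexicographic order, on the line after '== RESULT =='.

Regress step by step:
  through step 3 (stack(b,c)): drop {handempty}, keep {clear(a), clear(e)}, require {clear(c), holding(b)}
    → {clear(a), clear(c), clear(e), holding(b)}
  through step 2 (unstack(b,e)): drop {clear(e), holding(b)}, keep {clear(a), clear(c)}, require {clear(b), handempty, on(b,e)}
    → {clear(a), clear(b), clear(c), handempty, on(b,e)}
  through step 1 (stack(b,e)): drop {clear(b), handempty, on(b,e)}, keep {clear(a), clear(c)}, require {clear(e), holding(b)}
    → {clear(a), clear(c), clear(e), holding(b)}

== RESULT ==
["clear(a)", "clear(c)", "clear(e)", "holding(b)"]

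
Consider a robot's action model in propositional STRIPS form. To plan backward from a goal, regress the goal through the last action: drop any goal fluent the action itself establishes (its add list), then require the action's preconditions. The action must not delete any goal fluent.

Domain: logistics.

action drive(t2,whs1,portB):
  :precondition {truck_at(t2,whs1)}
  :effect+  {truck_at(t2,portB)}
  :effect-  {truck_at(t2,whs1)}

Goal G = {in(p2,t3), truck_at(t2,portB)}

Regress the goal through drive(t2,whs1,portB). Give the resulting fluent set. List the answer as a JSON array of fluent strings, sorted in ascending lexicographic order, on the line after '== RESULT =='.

Compute (G \ add) ∪ pre:
  G ∩ del = {}  (empty — regression defined)
  G \ add = {in(p2,t3), truck_at(t2,portB)} \ {truck_at(t2,portB)} = {in(p2,t3)}
  ∪ pre   = {in(p2,t3)} ∪ {truck_at(t2,whs1)}
          = {in(p2,t3), truck_at(t2,whs1)}

== RESULT ==
["in(p2,t3)", "truck_at(t2,whs1)"]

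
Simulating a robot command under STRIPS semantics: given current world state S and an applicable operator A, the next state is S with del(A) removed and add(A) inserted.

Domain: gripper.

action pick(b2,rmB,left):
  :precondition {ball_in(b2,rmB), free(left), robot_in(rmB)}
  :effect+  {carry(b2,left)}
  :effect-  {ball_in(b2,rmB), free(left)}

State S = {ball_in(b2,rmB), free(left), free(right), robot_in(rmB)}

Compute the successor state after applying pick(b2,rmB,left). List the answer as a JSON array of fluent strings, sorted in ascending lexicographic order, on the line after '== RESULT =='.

Progress:
  pre ⊆ S: {ball_in(b2,rmB), free(left), robot_in(rmB)} ⊆ S  — applicable
  S \ del = {free(right), robot_in(rmB)}
  ∪ add   = {carry(b2,left), free(right), robot_in(rmB)}

== RESULT ==
["carry(b2,left)", "free(right)", "robot_in(rmB)"]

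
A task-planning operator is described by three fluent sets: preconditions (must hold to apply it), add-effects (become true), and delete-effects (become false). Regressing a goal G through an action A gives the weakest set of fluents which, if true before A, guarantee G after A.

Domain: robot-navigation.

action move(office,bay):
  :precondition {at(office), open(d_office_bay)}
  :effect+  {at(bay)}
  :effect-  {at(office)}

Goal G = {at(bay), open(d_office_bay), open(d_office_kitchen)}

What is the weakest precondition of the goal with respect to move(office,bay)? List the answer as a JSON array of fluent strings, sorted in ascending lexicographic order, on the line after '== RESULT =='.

Compute (G \ add) ∪ pre:
  G ∩ del = {}  (empty — regression defined)
  G \ add = {at(bay), open(d_office_bay), open(d_office_kitchen)} \ {at(bay)} = {open(d_office_bay), open(d_office_kitchen)}
  ∪ pre   = {open(d_office_bay), open(d_office_kitchen)} ∪ {at(office), open(d_office_bay)}
          = {at(office), open(d_office_bay), open(d_office_kitchen)}

== RESULT ==
["at(office)", "open(d_office_bay)", "open(d_office_kitchen)"]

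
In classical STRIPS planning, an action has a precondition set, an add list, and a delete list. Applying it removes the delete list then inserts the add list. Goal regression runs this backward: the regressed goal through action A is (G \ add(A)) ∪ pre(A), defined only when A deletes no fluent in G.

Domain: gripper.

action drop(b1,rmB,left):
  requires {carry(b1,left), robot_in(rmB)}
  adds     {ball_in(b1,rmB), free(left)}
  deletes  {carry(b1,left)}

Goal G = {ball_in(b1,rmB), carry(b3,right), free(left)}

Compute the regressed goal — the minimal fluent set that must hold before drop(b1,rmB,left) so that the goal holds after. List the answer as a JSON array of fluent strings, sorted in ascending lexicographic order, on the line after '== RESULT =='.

Compute (G \ add) ∪ pre:
  G ∩ del = {}  (empty — regression defined)
  G \ add = {ball_in(b1,rmB), carry(b3,right), free(left)} \ {ball_in(b1,rmB), free(left)} = {carry(b3,right)}
  ∪ pre   = {carry(b3,right)} ∪ {carry(b1,left), robot_in(rmB)}
          = {carry(b1,left), carry(b3,right), robot_in(rmB)}

== RESULT ==
["carry(b1,left)", "carry(b3,right)", "robot_in(rmB)"]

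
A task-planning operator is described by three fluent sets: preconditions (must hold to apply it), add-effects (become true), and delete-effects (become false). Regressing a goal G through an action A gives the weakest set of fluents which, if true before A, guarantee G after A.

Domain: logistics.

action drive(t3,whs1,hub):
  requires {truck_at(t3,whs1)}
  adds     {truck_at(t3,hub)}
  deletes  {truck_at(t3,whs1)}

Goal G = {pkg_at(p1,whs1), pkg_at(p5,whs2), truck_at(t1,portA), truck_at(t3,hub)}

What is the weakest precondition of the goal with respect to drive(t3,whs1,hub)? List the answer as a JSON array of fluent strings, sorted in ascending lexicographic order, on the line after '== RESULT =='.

Regress:
  G ∩ del = {}  (empty — regression defined)
  G \ add = {pkg_at(p1,whs1), pkg_at(p5,whs2), truck_at(t1,portA), truck_at(t3,hub)} \ {truck_at(t3,hub)} = {pkg_at(p1,whs1), pkg_at(p5,whs2), truck_at(t1,portA)}
  ∪ pre   = {pkg_at(p1,whs1), pkg_at(p5,whs2), truck_at(t1,portA)} ∪ {truck_at(t3,whs1)}
          = {pkg_at(p1,whs1), pkg_at(p5,whs2), truck_at(t1,portA), truck_at(t3,whs1)}

== RESULT ==
["pkg_at(p1,whs1)", "pkg_at(p5,whs2)", "truck_at(t1,portA)", "truck_at(t3,whs1)"]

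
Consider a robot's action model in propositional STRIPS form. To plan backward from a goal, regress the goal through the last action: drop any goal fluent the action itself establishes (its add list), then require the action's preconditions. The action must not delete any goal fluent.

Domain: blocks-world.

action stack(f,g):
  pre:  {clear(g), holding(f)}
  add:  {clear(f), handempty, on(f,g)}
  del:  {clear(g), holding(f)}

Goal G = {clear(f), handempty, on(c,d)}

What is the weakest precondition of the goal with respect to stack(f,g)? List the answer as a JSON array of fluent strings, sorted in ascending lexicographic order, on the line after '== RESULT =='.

Regress:
  G ∩ del = {}  (empty — regression defined)
  G \ add = {clear(f), handempty, on(c,d)} \ {clear(f), handempty, on(f,g)} = {on(c,d)}
  ∪ pre   = {on(c,d)} ∪ {clear(g), holding(f)}
          = {clear(g), holding(f), on(c,d)}

== RESULT ==
["clear(g)", "holding(f)", "on(c,d)"]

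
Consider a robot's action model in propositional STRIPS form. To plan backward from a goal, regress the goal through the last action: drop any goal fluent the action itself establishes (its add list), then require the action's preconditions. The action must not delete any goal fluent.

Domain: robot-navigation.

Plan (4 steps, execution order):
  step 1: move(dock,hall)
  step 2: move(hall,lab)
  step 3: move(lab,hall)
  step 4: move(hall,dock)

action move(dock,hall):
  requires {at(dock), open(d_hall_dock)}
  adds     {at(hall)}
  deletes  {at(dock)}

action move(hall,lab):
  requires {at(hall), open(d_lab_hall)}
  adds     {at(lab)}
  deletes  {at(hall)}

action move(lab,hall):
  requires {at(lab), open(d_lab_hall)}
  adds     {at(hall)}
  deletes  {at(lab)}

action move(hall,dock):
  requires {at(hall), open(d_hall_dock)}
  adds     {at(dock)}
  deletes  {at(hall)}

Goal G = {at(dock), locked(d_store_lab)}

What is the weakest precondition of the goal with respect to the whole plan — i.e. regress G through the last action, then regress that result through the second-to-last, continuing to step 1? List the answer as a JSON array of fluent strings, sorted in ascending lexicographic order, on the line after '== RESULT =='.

Regress step by step:
  through step 4 (move(hall,dock)): drop {at(dock)}, keep {locked(d_store_lab)}, require {at(hall), open(d_hall_dock)}
    → {at(hall), locked(d_store_lab), open(d_hall_dock)}
  through step 3 (move(lab,hall)): drop {at(hall)}, keep {locked(d_store_lab), open(d_hall_dock)}, require {at(lab), open(d_lab_hall)}
    → {at(lab), locked(d_store_lab), open(d_hall_dock), open(d_lab_hall)}
  through step 2 (move(hall,lab)): drop {at(lab)}, keep {locked(d_store_lab), open(d_hall_dock), open(d_lab_hall)}, require {at(hall), open(d_lab_hall)}
    → {at(hall), locked(d_store_lab), open(d_hall_dock), open(d_lab_hall)}
  through step 1 (move(dock,hall)): drop {at(hall)}, keep {locked(d_store_lab), open(d_hall_dock), open(d_lab_hall)}, require {at(dock), open(d_hall_dock)}
    → {at(dock), locked(d_store_lab), open(d_hall_dock), open(d_lab_hall)}

== RESULT ==
["at(dock)", "locked(d_store_lab)", "open(d_hall_dock)", "open(d_lab_hall)"]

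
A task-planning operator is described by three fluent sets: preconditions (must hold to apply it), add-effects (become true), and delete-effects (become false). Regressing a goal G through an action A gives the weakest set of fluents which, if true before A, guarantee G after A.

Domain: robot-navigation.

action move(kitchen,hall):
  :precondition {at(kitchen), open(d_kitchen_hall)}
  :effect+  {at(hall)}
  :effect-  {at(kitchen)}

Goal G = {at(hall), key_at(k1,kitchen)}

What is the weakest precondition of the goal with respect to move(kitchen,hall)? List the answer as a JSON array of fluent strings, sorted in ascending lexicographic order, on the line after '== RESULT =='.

Compute (G \ add) ∪ pre:
  G ∩ del = {}  (empty — regression defined)
  G \ add = {at(hall), key_at(k1,kitchen)} \ {at(hall)} = {key_at(k1,kitchen)}
  ∪ pre   = {key_at(k1,kitchen)} ∪ {at(kitchen), open(d_kitchen_hall)}
          = {at(kitchen), key_at(k1,kitchen), open(d_kitchen_hall)}

== RESULT ==
["at(kitchen)", "key_at(k1,kitchen)", "open(d_kitchen_hall)"]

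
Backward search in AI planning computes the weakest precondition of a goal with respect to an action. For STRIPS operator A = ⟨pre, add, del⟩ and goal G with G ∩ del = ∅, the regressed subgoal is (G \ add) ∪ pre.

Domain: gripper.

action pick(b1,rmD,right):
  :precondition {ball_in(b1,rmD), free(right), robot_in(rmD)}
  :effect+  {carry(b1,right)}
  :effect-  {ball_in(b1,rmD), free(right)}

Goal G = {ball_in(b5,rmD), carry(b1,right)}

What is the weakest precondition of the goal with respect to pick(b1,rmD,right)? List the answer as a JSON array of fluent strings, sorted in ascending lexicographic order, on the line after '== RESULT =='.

Regress:
  G ∩ del = {}  (empty — regression defined)
  G \ add = {ball_in(b5,rmD), carry(b1,right)} \ {carry(b1,right)} = {ball_in(b5,rmD)}
  ∪ pre   = {ball_in(b5,rmD)} ∪ {ball_in(b1,rmD), free(right), robot_in(rmD)}
          = {ball_in(b1,rmD), ball_in(b5,rmD), free(right), robot_in(rmD)}

== RESULT ==
["ball_in(b1,rmD)", "ball_in(b5,rmD)", "free(right)", "robot_in(rmD)"]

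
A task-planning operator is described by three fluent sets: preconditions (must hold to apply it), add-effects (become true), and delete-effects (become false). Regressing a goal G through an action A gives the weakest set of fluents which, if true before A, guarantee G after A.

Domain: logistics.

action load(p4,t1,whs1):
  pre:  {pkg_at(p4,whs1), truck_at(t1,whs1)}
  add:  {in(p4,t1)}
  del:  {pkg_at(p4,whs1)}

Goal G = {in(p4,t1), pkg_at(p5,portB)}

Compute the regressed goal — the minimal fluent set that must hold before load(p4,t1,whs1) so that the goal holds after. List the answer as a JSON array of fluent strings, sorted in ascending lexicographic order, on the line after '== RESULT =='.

Compute (G \ add) ∪ pre:
  G ∩ del = {}  (empty — regression defined)
  G \ add = {in(p4,t1), pkg_at(p5,portB)} \ {in(p4,t1)} = {pkg_at(p5,portB)}
  ∪ pre   = {pkg_at(p5,portB)} ∪ {pkg_at(p4,whs1), truck_at(t1,whs1)}
          = {pkg_at(p4,whs1), pkg_at(p5,portB), truck_at(t1,whs1)}

== RESULT ==
["pkg_at(p4,whs1)", "pkg_at(p5,portB)", "truck_at(t1,whs1)"]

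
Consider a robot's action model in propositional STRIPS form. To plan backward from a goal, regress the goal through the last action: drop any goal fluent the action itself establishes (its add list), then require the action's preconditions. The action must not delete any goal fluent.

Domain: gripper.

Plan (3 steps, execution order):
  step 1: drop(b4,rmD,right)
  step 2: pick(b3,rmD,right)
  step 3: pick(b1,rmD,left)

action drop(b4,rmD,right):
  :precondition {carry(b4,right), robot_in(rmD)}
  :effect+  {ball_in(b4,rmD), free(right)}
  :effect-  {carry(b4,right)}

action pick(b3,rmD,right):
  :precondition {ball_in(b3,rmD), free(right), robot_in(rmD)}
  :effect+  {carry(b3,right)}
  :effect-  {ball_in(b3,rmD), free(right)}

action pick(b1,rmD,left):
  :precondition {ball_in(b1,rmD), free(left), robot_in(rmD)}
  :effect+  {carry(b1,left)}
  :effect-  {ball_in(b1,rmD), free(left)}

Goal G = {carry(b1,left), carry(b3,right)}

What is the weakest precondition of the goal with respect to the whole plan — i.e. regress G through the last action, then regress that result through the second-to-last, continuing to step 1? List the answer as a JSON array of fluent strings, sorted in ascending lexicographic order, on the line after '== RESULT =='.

Regress step by step:
  through step 3 (pick(b1,rmD,left)): drop {carry(b1,left)}, keep {carry(b3,right)}, require {ball_in(b1,rmD), free(left), robot_in(rmD)}
    → {ball_in(b1,rmD), carry(b3,right), free(left), robot_in(rmD)}
  through step 2 (pick(b3,rmD,right)): drop {carry(b3,right)}, keep {ball_in(b1,rmD), free(left), robot_in(rmD)}, require {ball_in(b3,rmD), free(right), robot_in(rmD)}
    → {ball_in(b1,rmD), ball_in(b3,rmD), free(left), free(right), robot_in(rmD)}
  through step 1 (drop(b4,rmD,right)): drop {free(right)}, keep {ball_in(b1,rmD), ball_in(b3,rmD), free(left), robot_in(rmD)}, require {carry(b4,right), robot_in(rmD)}
    → {ball_in(b1,rmD), ball_in(b3,rmD), carry(b4,right), free(left), robot_in(rmD)}

== RESULT ==
["ball_in(b1,rmD)", "ball_in(b3,rmD)", "carry(b4,right)", "free(left)", "robot_in(rmD)"]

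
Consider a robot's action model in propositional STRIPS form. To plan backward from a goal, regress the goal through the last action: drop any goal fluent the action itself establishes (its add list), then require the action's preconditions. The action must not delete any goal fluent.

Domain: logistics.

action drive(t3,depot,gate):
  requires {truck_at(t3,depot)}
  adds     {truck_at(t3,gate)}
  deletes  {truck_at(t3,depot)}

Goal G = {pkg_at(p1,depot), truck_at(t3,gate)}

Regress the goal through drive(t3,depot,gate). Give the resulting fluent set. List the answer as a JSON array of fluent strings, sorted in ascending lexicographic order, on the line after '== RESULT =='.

Regress:
  G ∩ del = {}  (empty — regression defined)
  G \ add = {pkg_at(p1,depot), truck_at(t3,gate)} \ {truck_at(t3,gate)} = {pkg_at(p1,depot)}
  ∪ pre   = {pkg_at(p1,depot)} ∪ {truck_at(t3,depot)}
          = {pkg_at(p1,depot), truck_at(t3,depot)}

== RESULT ==
["pkg_at(p1,depot)", "truck_at(t3,depot)"]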